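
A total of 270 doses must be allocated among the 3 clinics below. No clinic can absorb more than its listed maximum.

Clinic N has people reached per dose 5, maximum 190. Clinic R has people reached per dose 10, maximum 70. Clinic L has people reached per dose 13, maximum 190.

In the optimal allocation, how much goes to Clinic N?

Highest people reached per dose first: Clinic L 13 > Clinic R 10 > Clinic N 5.
Clinic L takes 190 to reach its cap of 190 ; 80 left.
Clinic R takes 70 to reach its cap of 70 ; 10 left.
Clinic N: +10 (room for 190) → 10. Pool exhausted.

10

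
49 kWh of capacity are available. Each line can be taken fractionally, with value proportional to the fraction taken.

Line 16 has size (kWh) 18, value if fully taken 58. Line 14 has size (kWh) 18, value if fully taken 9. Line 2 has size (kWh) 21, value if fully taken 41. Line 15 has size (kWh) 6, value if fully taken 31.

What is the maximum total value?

132

Rank by value-to-size ratio: Line 15 31/6≈5.17, Line 16 58/18≈3.22, Line 2 41/21≈1.95, Line 14 9/18≈0.5.
Take all of Line 15 (6 kWh, value 31) ; 43 kWh left.
All 18 kWh of Line 16 fit (value 58) ; 25 remain.
All 21 kWh of Line 2 fit (value 41) ; 4 remain.
Only 4 kWh remain; take 4/18 of Line 14 for value 9×4/18 = 2.
Total value = 132.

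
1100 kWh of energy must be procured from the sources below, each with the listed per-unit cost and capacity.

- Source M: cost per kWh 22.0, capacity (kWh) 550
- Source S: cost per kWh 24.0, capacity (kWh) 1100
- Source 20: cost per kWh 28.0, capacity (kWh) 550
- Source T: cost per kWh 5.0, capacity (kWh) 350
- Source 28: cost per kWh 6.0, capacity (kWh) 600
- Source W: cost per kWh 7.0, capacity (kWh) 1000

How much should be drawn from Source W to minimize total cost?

Cheapest first:
Source T (5.0): use full 350 — 750 kWh to go.
Source 28 (6.0): use full 600 — 150 kWh to go.
Source W at 7.0: take 150 of its 1000 — requirement met.
Source M, Source S, Source 20: unused.

150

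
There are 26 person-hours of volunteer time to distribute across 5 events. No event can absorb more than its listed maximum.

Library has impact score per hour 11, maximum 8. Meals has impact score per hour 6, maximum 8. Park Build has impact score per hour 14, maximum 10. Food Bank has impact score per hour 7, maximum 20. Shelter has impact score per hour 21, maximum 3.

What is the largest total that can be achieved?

326

Rank by impact score per hour: Shelter 21 > Park Build 14 > Library 11 > Food Bank 7 > Meals 6.
Shelter takes 3 to reach its cap of 3 ; 23 left.
Park Build: +10 to 10 (cap) ; 13 left.
Give Library 8 to hit its cap of 8 ; 5 left.
Food Bank has room for 20 but only 5 remain, so it gets 5.
Total = 11×8 + 14×10 + 7×5 + 21×3 = 326.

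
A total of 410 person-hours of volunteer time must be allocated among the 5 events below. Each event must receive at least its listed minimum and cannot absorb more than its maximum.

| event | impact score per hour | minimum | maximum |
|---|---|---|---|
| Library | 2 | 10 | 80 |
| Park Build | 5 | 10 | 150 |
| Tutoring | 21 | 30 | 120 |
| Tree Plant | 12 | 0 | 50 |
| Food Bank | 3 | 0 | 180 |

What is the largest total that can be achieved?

4130

Meeting every minimum uses 10+10+30+0+0 = 50 person-hours, leaving 360.
Order the events by impact score per hour: Tutoring 21 > Tree Plant 12 > Park Build 5 > Food Bank 3 > Library 2.
Tutoring: +90 to 120 (cap) — 270 left.
Tree Plant takes 50 more to reach its cap of 50 — 220 left.
Park Build takes 140 more to reach its cap of 150 — 80 left.
Food Bank has room for 180 more but only 80 remain, so it gets 80.
Total = 2×10 + 5×150 + 21×120 + 12×50 + 3×80 = 4130.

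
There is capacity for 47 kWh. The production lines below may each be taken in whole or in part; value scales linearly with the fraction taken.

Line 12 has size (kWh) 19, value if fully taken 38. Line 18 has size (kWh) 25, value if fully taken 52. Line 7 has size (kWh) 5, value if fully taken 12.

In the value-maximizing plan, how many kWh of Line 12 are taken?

Rank by value-to-size ratio: Line 7 12/5≈2.4, Line 18 52/25≈2.08, Line 12 38/19≈2.
All 5 kWh of Line 7 fit (value 12) ; 42 remain.
Line 18: take in full, 25 kWh for value 52 ; 17 left.
17 kWh left: a 17/19 share of Line 12 gives 38×17/19 = 34.

17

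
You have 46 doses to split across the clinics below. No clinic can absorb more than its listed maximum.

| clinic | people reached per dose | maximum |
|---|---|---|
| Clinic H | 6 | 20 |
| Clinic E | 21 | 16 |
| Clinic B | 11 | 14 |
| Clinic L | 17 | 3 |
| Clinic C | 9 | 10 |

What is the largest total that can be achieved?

Rank by people reached per dose: Clinic E 21 > Clinic L 17 > Clinic B 11 > Clinic C 9 > Clinic H 6.
Clinic E takes 16 to reach its cap of 16 — 30 left.
Clinic L takes 3 to reach its cap of 3 — 27 left.
Give Clinic B 14 to hit its cap of 14 — 13 left.
Give Clinic C 10 to hit its cap of 10 — 3 left.
Clinic H: +3 (room for 20) → 3. Pool exhausted.
Total = 6×3 + 21×16 + 11×14 + 17×3 + 9×10 = 649.

649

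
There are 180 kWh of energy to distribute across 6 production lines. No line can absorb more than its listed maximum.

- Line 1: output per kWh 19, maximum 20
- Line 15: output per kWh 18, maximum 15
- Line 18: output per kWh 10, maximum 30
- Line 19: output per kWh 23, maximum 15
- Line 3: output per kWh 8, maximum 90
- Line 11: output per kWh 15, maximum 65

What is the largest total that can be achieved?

Rank by output per kWh: Line 19 23 > Line 1 19 > Line 15 18 > Line 11 15 > Line 18 10 > Line 3 8.
Give Line 19 15 to hit its cap of 15 → 165 left.
Line 1: +20 to 20 (cap) → 145 left.
Line 15: +15 to 15 (cap) → 130 left.
Line 11 takes 65 to reach its cap of 65 → 65 left.
Line 18 takes 30 to reach its cap of 30 → 35 left.
Line 3: +35 (room for 90) → 35. Pool exhausted.
Total = 19×20 + 18×15 + 10×30 + 23×15 + 8×35 + 15×65 = 2550.

2550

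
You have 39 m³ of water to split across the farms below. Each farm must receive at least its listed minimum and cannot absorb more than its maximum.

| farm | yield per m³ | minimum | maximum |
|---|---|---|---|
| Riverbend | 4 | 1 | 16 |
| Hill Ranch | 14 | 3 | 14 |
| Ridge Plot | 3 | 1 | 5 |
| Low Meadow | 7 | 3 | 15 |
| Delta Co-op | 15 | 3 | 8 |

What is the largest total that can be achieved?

428

Meeting every minimum uses 1+3+1+3+3 = 11 m³, leaving 28.
Order the farms by yield per m³: Delta Co-op 15 > Hill Ranch 14 > Low Meadow 7 > Riverbend 4 > Ridge Plot 3.
Delta Co-op: +5 to 8 (cap) — 23 left.
Give Hill Ranch 11 more to hit its cap of 14 — 12 left.
Give Low Meadow 12 more to hit its cap of 15 — 0 left.
Total = 4×1 + 14×14 + 3×1 + 7×15 + 15×8 = 428.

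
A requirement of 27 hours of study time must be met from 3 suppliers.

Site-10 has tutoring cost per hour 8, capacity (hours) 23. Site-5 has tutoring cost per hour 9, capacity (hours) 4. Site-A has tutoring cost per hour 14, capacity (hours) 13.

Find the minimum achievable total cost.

Use suppliers in increasing cost order.
Site-10 at 8: take all 23 hours — 4 still needed.
Site-5 (9): use full 4 — 0 hours to go.
Site-A: unused.
Cost = 23×8 + 4×9 = 220.

220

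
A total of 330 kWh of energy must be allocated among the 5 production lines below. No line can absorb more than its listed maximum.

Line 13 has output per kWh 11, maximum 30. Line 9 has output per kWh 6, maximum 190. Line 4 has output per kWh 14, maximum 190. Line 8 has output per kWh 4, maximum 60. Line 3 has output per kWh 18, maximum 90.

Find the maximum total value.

4730

Order the production lines by output per kWh: Line 3 18 > Line 4 14 > Line 13 11 > Line 9 6 > Line 8 4.
Line 3: +90 to 90 (cap) ; 240 left.
Line 4 takes 190 to reach its cap of 190 ; 50 left.
Line 13: +30 to 30 (cap) ; 20 left.
Line 9: +20 (room for 190) → 20. Pool exhausted.
Total = 11×30 + 6×20 + 14×190 + 18×90 = 4730.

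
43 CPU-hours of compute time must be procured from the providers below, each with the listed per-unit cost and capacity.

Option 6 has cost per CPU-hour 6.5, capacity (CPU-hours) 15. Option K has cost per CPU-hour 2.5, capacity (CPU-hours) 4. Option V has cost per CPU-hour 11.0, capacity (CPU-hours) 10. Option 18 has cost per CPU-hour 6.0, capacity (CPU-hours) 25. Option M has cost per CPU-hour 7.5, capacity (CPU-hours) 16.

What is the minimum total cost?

Cheapest first:
Option K at 2.5: take all 4 CPU-hours ; 39 still needed.
Option 18 at 6.0: take all 25 CPU-hours ; 14 still needed.
Option 6 (6.5): take the remaining 14 ; done.
Option M, Option V: unused.
Cost = 4×2.5 + 25×6.0 + 14×6.5 = 251.

251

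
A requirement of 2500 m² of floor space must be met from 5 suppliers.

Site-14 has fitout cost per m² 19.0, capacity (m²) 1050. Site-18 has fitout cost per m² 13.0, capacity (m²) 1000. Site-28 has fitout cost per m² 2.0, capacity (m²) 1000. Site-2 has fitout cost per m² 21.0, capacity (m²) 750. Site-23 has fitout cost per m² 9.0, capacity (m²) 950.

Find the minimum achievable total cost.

17700

Use suppliers in increasing cost order.
Site-28 at 2.0: take all 1000 m² → 1500 still needed.
Take 950 from Site-23 at 9.0 → need 550 more.
Site-18 (13.0): take the remaining 550 → done.
Site-14, Site-2: unused.
Cost = 1000×2.0 + 950×9.0 + 550×13.0 = 17700.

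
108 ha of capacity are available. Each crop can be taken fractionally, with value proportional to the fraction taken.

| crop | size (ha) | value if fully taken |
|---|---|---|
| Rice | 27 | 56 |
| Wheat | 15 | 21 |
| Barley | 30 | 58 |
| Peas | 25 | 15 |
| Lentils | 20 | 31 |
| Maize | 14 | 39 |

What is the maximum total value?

Best value per unit of size first: Maize 39/14≈2.79, Rice 56/27≈2.07, Barley 58/30≈1.93, Lentils 31/20≈1.55, Wheat 21/15≈1.4, Peas 15/25≈0.6.
All 14 ha of Maize fit (value 39) — 94 remain.
Take all of Rice (27 ha, value 56) — 67 ha left.
Barley: take in full, 30 ha for value 58 — 37 left.
Lentils: take in full, 20 ha for value 31 — 17 left.
Wheat: take in full, 15 ha for value 21 — 2 left.
Only 2 ha remain; take 2/25 of Peas for value 15×2/25 = 1.2.
Total value = 206.2.

206.2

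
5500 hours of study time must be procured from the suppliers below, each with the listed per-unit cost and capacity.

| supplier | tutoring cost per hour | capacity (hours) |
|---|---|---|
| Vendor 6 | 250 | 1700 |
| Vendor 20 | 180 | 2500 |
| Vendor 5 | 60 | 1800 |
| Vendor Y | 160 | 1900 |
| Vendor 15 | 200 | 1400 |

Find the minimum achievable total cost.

736000

Use suppliers in increasing cost order.
Vendor 5 at 60: take all 1800 hours — 3700 still needed.
Take 1900 from Vendor Y at 160 — need 1800 more.
Vendor 20 (180): take the remaining 1800 — done.
Vendor 15, Vendor 6: unused.
Cost = 1800×60 + 1900×160 + 1800×180 = 736000.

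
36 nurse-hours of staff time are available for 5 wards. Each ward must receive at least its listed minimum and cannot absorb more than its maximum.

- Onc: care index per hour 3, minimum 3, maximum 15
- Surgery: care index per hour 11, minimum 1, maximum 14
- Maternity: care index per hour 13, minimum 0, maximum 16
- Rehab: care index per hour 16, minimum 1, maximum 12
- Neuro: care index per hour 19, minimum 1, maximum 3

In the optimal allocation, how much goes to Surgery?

Meeting every minimum uses 3+1+0+1+1 = 6 nurse-hours, leaving 30.
Order the wards by care index per hour: Neuro 19 > Rehab 16 > Maternity 13 > Surgery 11 > Onc 3.
Neuro takes 2 more to reach its cap of 3 → 28 left.
Rehab: +11 to 12 (cap) → 17 left.
Maternity: +16 to 16 (cap) → 1 left.
Surgery has room for 13 more but only 1 remain, so it gets 2.

2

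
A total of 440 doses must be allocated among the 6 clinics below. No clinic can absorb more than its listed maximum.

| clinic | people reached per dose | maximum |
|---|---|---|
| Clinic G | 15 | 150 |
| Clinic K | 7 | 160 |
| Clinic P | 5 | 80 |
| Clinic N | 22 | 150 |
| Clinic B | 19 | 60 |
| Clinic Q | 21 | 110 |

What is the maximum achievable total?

8550

Order the clinics by people reached per dose: Clinic N 22 > Clinic Q 21 > Clinic B 19 > Clinic G 15 > Clinic K 7 > Clinic P 5.
Clinic N: +150 to 150 (cap) ; 290 left.
Clinic Q takes 110 to reach its cap of 110 ; 180 left.
Give Clinic B 60 to hit its cap of 60 ; 120 left.
Only 120 left; Clinic G takes them to reach 120.
Total = 15×120 + 22×150 + 19×60 + 21×110 = 8550.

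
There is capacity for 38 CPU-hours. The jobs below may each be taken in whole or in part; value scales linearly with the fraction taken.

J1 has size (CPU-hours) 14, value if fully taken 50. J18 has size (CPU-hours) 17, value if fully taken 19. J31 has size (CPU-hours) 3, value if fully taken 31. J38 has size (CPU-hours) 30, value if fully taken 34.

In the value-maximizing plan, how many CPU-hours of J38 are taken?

Sort by value density: J31 31/3≈10.3, J1 50/14≈3.57, J38 34/30≈1.13, J18 19/17≈1.12.
Take all of J31 (3 CPU-hours, value 31) — 35 CPU-hours left.
J1: take in full, 14 CPU-hours for value 50 — 21 left.
21 CPU-hours left: a 21/30 share of J38 gives 34×21/30 = 23.8.

21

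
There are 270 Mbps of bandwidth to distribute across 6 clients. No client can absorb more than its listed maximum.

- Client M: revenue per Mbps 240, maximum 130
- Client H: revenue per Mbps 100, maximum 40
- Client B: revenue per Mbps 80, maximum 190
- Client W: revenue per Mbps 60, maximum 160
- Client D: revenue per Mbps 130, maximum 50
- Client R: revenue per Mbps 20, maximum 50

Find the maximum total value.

Order the clients by revenue per Mbps: Client M 240 > Client D 130 > Client H 100 > Client B 80 > Client W 60 > Client R 20.
Client M takes 130 to reach its cap of 130 — 140 left.
Client D: +50 to 50 (cap) — 90 left.
Client H: +40 to 40 (cap) — 50 left.
Client B: +50 (room for 190) → 50. Pool exhausted.
Total = 240×130 + 100×40 + 80×50 + 130×50 = 45700.

45700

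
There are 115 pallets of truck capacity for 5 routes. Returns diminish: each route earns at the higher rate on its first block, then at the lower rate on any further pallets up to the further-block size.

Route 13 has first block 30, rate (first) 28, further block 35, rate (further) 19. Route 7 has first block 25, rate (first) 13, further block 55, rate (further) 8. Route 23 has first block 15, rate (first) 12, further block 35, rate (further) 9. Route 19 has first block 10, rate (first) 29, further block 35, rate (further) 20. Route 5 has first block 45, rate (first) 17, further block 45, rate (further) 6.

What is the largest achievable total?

2580

Order all 10 blocks by rate: Route 19/first 29 > Route 13/first 28 > Route 19/second 20 > Route 13/second 19 > Route 5/first 17 > Route 7/first 13 > Route 23/first 12 > Route 23/second 9 > Route 7/second 8 > Route 5/second 6.
Route 19 first at 29: fill all 10 ; 105 left.
Route 13/first (28): +30 ; 75 left.
Route 19 second at 20: fill all 35 ; 40 left.
Fill Route 13 second block (35 at 19) ; 5 left.
5 remain; put them into Route 5 first at 17.
Total = 29×10 + 28×30 + 20×35 + 19×35 + 17×5 = 2580.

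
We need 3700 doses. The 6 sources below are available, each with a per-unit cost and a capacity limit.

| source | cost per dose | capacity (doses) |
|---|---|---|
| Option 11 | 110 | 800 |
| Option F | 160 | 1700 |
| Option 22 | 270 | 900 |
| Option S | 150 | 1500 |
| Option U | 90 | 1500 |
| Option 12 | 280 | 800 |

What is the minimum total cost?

Use sources in increasing cost order.
Option U at 90: take all 1500 doses → 2200 still needed.
Option 11 at 110: take all 800 doses → 1400 still needed.
Option S (150): take the remaining 1400 → done.
Option F, Option 22, Option 12: unused.
Cost = 1500×90 + 800×110 + 1400×150 = 433000.

433000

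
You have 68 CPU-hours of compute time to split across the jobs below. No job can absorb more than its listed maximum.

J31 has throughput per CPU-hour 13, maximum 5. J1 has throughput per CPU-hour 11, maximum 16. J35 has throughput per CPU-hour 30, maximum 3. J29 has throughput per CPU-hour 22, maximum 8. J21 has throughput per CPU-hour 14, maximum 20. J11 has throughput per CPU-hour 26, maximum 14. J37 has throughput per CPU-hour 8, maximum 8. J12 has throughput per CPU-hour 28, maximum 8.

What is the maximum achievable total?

1309

Order the jobs by throughput per CPU-hour: J35 30 > J12 28 > J11 26 > J29 22 > J21 14 > J31 13 > J1 11 > J37 8.
Give J35 3 to hit its cap of 3 ; 65 left.
J12 takes 8 to reach its cap of 8 ; 57 left.
J11: +14 to 14 (cap) ; 43 left.
J29 takes 8 to reach its cap of 8 ; 35 left.
J21 takes 20 to reach its cap of 20 ; 15 left.
Give J31 5 to hit its cap of 5 ; 10 left.
J1 has room for 16 but only 10 remain, so it gets 10.
Total = 13×5 + 11×10 + 30×3 + 22×8 + 14×20 + 26×14 + 28×8 = 1309.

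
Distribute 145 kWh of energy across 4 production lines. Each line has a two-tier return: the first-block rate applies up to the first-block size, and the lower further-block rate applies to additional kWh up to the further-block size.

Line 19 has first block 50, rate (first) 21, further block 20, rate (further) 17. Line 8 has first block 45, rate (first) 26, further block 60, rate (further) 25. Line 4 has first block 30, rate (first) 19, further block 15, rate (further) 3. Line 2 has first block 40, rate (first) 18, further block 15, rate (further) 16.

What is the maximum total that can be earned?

3510

Rank every tier by rate: Line 8/tier1 26 > Line 8/tier2 25 > Line 19/tier1 21 > Line 4/tier1 19 > Line 2/tier1 18 > Line 19/tier2 17 > Line 2/tier2 16 > Line 4/tier2 3.
Line 8 tier1 at 26: fill all 45 — 100 left.
Line 8/tier2 (25): +60 — 40 left.
Line 19 tier1 at 21: only 40 left, fill 40.
Total = 26×45 + 25×60 + 21×40 = 3510.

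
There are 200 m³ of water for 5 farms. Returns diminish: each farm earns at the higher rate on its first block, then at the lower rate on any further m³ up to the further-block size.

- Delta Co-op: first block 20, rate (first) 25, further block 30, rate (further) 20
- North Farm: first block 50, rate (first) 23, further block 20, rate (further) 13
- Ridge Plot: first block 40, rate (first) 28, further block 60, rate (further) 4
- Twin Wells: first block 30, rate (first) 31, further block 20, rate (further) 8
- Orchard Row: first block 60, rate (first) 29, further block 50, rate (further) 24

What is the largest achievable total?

5490

Treat each block as its own option and order by rate: Twin Wells/T1 31 > Orchard Row/T1 29 > Ridge Plot/T1 28 > Delta Co-op/T1 25 > Orchard Row/T2 24 > North Farm/T1 23 > Delta Co-op/T2 20 > North Farm/T2 13 > Twin Wells/T2 8 > Ridge Plot/T2 4.
Twin Wells T1 at 31: fill all 30 — 170 left.
Orchard Row T1 at 29: fill all 60 — 110 left.
Fill Ridge Plot T1 block (40 at 28) — 70 left.
Delta Co-op/T1 (25): +20 — 50 left.
Orchard Row/T2 (24): +50 — 0 left.
Total = 31×30 + 29×60 + 28×40 + 25×20 + 24×50 = 5490.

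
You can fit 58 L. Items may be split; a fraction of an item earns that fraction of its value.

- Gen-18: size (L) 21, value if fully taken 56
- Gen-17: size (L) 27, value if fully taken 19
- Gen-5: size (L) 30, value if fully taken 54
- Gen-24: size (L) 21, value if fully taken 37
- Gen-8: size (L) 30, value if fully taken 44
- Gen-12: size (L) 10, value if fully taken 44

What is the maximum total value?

Sort by value density: Gen-12 44/10≈4.4, Gen-18 56/21≈2.67, Gen-5 54/30≈1.8, Gen-24 37/21≈1.76, Gen-8 44/30≈1.47, Gen-17 19/27≈0.704.
All 10 L of Gen-12 fit (value 44) ; 48 remain.
Gen-18: take in full, 21 L for value 56 ; 27 left.
Fill the last 27 L with part of Gen-5: 27/30 of it earns 48.6.
Total value = 148.6.

148.6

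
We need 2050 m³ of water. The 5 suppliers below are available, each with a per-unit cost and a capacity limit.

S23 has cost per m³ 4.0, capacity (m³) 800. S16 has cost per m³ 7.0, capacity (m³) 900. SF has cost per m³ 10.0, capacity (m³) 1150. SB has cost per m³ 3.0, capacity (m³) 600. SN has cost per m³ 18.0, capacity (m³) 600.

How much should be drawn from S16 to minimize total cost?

Fill from the cheapest supplier first.
SB at 3.0: take all 600 m³ — 1450 still needed.
Take 800 from S23 at 4.0 — need 650 more.
S16 at 7.0: take 650 of its 900 — requirement met.
SF, SN: unused.

650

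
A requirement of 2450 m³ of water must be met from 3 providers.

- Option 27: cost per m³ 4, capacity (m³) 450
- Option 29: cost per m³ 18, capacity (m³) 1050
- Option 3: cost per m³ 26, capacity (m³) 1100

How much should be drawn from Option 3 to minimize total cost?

950

Use providers in increasing cost order.
Take 450 from Option 27 at 4 — need 2000 more.
Take 1050 from Option 29 at 18 — need 950 more.
Option 3 (26): take the remaining 950 — done.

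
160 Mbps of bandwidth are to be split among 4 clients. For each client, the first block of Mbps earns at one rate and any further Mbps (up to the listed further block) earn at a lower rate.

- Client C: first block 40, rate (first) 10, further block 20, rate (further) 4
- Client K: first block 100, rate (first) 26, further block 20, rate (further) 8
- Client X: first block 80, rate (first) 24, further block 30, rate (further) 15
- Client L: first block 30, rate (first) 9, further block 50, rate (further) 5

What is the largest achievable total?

4040

Order all 8 blocks by rate: Client K/tier1 26 > Client X/tier1 24 > Client X/tier2 15 > Client C/tier1 10 > Client L/tier1 9 > Client K/tier2 8 > Client L/tier2 5 > Client C/tier2 4.
Fill Client K tier1 block (100 at 26) ; 60 left.
Client X tier1 at 24: only 60 left, fill 60.
Total = 26×100 + 24×60 = 4040.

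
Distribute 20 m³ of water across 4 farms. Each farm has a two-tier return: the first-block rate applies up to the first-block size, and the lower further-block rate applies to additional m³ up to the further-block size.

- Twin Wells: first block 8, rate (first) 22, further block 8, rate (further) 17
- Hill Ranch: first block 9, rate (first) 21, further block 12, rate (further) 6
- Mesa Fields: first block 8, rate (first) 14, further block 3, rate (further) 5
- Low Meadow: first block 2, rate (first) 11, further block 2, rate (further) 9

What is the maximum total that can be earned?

416

Order all 8 blocks by rate: Twin Wells/T1 22 > Hill Ranch/T1 21 > Twin Wells/T2 17 > Mesa Fields/T1 14 > Low Meadow/T1 11 > Low Meadow/T2 9 > Hill Ranch/T2 6 > Mesa Fields/T2 5.
Twin Wells T1 at 22: fill all 8 → 12 left.
Fill Hill Ranch T1 block (9 at 21) → 3 left.
Twin Wells T2 at 17: only 3 left, fill 3.
Total = 22×8 + 21×9 + 17×3 = 416.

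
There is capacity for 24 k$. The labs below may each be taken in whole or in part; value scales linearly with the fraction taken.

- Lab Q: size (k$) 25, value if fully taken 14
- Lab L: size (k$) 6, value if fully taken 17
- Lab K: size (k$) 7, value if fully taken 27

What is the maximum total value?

50.16

Best value per unit of size first: Lab K 27/7≈3.86, Lab L 17/6≈2.83, Lab Q 14/25≈0.56.
All 7 k$ of Lab K fit (value 27) — 17 remain.
Lab L: take in full, 6 k$ for value 17 — 11 left.
Only 11 k$ remain; take 11/25 of Lab Q for value 14×11/25 = 6.16.
Total value = 50.16.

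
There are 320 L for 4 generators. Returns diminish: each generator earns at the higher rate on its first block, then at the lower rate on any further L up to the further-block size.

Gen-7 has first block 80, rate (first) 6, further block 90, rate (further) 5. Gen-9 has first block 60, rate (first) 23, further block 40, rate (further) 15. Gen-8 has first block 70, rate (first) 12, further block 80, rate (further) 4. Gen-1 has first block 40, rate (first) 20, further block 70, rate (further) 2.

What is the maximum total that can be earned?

Treat each block as its own option and order by rate: Gen-9/T1 23 > Gen-1/T1 20 > Gen-9/T2 15 > Gen-8/T1 12 > Gen-7/T1 6 > Gen-7/T2 5 > Gen-8/T2 4 > Gen-1/T2 2.
Fill Gen-9 T1 block (60 at 23) — 260 left.
Gen-1/T1 (20): +40 — 220 left.
Gen-9 T2 at 15: fill all 40 — 180 left.
Gen-8 T1 at 12: fill all 70 — 110 left.
Gen-7 T1 at 6: fill all 80 — 30 left.
30 remain; put them into Gen-7 T2 at 5.
Total = 23×60 + 20×40 + 15×40 + 12×70 + 6×80 + 5×30 = 4250.

4250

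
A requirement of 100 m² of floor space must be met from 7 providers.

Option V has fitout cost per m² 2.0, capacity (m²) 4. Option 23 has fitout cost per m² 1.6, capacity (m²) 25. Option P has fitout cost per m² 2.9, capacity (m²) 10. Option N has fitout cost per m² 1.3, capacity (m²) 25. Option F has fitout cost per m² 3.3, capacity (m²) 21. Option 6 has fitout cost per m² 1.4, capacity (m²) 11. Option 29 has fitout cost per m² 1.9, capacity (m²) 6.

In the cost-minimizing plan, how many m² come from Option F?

19

Cheapest first:
Take 25 from Option N at 1.3 ; need 75 more.
Option 6 at 1.4: take all 11 m² ; 64 still needed.
Option 23 at 1.6: take all 25 m² ; 39 still needed.
Option 29 (1.9): use full 6 ; 33 m² to go.
Option V at 2.0: take all 4 m² ; 29 still needed.
Take 10 from Option P at 2.9 ; need 19 more.
Option F at 3.3: take 19 of its 21 ; requirement met.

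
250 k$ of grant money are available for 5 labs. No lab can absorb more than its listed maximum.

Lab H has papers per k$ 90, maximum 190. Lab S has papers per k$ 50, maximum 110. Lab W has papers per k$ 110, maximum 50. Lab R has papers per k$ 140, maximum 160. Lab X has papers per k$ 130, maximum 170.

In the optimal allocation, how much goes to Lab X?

90

Highest papers per k$ first: Lab R 140 > Lab X 130 > Lab W 110 > Lab H 90 > Lab S 50.
Lab R: +160 to 160 (cap) → 90 left.
Only 90 left; Lab X takes them to reach 90.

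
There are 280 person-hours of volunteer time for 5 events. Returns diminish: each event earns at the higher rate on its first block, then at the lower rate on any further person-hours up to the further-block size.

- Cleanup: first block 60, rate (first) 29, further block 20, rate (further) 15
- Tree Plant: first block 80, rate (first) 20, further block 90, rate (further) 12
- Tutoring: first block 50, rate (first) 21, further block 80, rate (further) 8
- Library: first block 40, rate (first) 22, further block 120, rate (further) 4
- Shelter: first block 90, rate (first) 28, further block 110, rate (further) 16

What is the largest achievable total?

Order all 10 blocks by rate: Cleanup/first 29 > Shelter/first 28 > Library/first 22 > Tutoring/first 21 > Tree Plant/first 20 > Shelter/second 16 > Cleanup/second 15 > Tree Plant/second 12 > Tutoring/second 8 > Library/second 4.
Cleanup/first (29): +60 — 220 left.
Shelter first at 28: fill all 90 — 130 left.
Library first at 22: fill all 40 — 90 left.
Fill Tutoring first block (50 at 21) — 40 left.
40 remain; put them into Tree Plant first at 20.
Total = 29×60 + 28×90 + 22×40 + 21×50 + 20×40 = 6990.

6990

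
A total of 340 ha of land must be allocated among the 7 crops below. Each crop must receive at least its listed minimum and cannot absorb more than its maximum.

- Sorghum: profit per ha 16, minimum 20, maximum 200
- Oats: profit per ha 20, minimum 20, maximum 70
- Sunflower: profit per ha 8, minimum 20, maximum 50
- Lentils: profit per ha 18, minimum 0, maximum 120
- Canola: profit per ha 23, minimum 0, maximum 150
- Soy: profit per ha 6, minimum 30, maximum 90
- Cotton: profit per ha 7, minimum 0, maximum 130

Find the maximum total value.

Meeting every minimum uses 20+20+20+0+0+30+0 = 90 ha, leaving 250.
Rank by profit per ha: Canola 23 > Oats 20 > Lentils 18 > Sorghum 16 > Sunflower 8 > Cotton 7 > Soy 6.
Canola takes 150 more to reach its cap of 150 — 100 left.
Give Oats 50 more to hit its cap of 70 — 50 left.
Lentils: +50 (room for 120) → 50. Pool exhausted.
Total = 16×20 + 20×70 + 8×20 + 18×50 + 23×150 + 6×30 = 6410.

6410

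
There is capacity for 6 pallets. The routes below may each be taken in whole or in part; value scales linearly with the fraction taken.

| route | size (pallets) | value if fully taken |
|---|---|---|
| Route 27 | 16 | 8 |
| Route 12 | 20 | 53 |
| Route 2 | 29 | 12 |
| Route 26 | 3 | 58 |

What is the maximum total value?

65.95

Sort by value density: Route 26 58/3≈19.3, Route 12 53/20≈2.65, Route 27 8/16≈0.5, Route 2 12/29≈0.414.
Route 26: take in full, 3 pallets for value 58 → 3 left.
Only 3 pallets remain; take 3/20 of Route 12 for value 53×3/20 = 7.95.
Total value = 65.95.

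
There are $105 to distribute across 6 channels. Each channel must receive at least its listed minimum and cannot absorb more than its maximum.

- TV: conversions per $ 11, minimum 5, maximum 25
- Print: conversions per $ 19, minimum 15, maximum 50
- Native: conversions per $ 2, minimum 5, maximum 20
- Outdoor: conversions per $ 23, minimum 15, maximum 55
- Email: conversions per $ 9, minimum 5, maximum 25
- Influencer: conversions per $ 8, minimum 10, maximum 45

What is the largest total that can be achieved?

1930

Meeting every minimum uses 5+15+5+15+5+10 = 55 $, leaving 50.
Highest conversions per $ first: Outdoor 23 > Print 19 > TV 11 > Email 9 > Influencer 8 > Native 2.
Give Outdoor 40 more to hit its cap of 55 → 10 left.
Print has room for 35 more but only 10 remain, so it gets 25.
Total = 11×5 + 19×25 + 2×5 + 23×55 + 9×5 + 8×10 = 1930.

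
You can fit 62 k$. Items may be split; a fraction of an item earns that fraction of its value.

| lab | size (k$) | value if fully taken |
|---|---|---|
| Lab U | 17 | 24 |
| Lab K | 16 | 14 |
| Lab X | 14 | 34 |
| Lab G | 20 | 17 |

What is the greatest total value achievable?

Sort by value density: Lab X 34/14≈2.43, Lab U 24/17≈1.41, Lab K 14/16≈0.875, Lab G 17/20≈0.85.
Take all of Lab X (14 k$, value 34) → 48 k$ left.
Take all of Lab U (17 k$, value 24) → 31 k$ left.
Lab K: take in full, 16 k$ for value 14 → 15 left.
Fill the last 15 k$ with part of Lab G: 15/20 of it earns 12.75.
Total value = 84.75.

84.75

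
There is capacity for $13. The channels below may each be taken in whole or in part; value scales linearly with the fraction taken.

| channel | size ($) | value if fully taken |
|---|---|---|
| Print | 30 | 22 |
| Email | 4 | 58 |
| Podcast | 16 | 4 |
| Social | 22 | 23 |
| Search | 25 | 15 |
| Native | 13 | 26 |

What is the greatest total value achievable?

Rank by value-to-size ratio: Email 58/4≈14.5, Native 26/13≈2, Social 23/22≈1.05, Print 22/30≈0.733, Search 15/25≈0.6, Podcast 4/16≈0.25.
Email: take in full, 4 $ for value 58 ; 9 left.
Fill the last 9 $ with part of Native: 9/13 of it earns 18.
Total value = 76.

76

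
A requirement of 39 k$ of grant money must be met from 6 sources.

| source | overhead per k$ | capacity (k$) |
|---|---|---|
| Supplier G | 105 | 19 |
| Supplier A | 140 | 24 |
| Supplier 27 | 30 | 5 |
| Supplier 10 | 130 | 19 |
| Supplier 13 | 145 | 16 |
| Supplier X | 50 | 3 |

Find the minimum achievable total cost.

Cheapest first:
Supplier 27 (30): use full 5 ; 34 k$ to go.
Supplier X (50): use full 3 ; 31 k$ to go.
Supplier G (105): use full 19 ; 12 k$ to go.
Take 12 from Supplier 10 at 130 to finish.
Supplier A, Supplier 13: unused.
Cost = 5×30 + 3×50 + 19×105 + 12×130 = 3855.

3855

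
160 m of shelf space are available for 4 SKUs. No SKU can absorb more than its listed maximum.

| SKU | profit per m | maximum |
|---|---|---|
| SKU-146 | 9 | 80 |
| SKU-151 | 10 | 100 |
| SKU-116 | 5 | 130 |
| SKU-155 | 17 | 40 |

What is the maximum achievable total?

Highest profit per m first: SKU-155 17 > SKU-151 10 > SKU-146 9 > SKU-116 5.
SKU-155 takes 40 to reach its cap of 40 → 120 left.
Give SKU-151 100 to hit its cap of 100 → 20 left.
SKU-146 has room for 80 but only 20 remain, so it gets 20.
Total = 9×20 + 10×100 + 17×40 = 1860.

1860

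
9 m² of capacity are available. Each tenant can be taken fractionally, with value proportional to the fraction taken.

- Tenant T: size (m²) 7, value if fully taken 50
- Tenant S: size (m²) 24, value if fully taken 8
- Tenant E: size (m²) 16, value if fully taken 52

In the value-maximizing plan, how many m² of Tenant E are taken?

2

Rank by value-to-size ratio: Tenant T 50/7≈7.14, Tenant E 52/16≈3.25, Tenant S 8/24≈0.333.
Take all of Tenant T (7 m², value 50) ; 2 m² left.
Fill the last 2 m² with part of Tenant E: 2/16 of it earns 6.5.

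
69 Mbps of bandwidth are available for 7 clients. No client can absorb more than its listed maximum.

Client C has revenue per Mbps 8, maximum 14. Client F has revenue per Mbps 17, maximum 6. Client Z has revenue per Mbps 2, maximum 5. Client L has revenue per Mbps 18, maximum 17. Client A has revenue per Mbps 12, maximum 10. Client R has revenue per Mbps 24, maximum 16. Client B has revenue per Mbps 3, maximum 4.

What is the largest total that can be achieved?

Order the clients by revenue per Mbps: Client R 24 > Client L 18 > Client F 17 > Client A 12 > Client C 8 > Client B 3 > Client Z 2.
Client R: +16 to 16 (cap) → 53 left.
Give Client L 17 to hit its cap of 17 → 36 left.
Client F: +6 to 6 (cap) → 30 left.
Client A takes 10 to reach its cap of 10 → 20 left.
Give Client C 14 to hit its cap of 14 → 6 left.
Client B takes 4 to reach its cap of 4 → 2 left.
Client Z has room for 5 but only 2 remain, so it gets 2.
Total = 8×14 + 17×6 + 2×2 + 18×17 + 12×10 + 24×16 + 3×4 = 1040.

1040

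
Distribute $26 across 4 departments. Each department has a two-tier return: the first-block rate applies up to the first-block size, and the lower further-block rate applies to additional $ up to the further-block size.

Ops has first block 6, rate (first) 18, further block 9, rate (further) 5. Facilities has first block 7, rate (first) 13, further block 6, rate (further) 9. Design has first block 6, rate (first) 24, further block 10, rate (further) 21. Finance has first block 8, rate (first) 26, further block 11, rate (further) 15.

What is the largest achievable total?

598

Rank every tier by rate: Finance/tier1 26 > Design/tier1 24 > Design/tier2 21 > Ops/tier1 18 > Finance/tier2 15 > Facilities/tier1 13 > Facilities/tier2 9 > Ops/tier2 5.
Finance/tier1 (26): +8 → 18 left.
Fill Design tier1 block (6 at 24) → 12 left.
Design/tier2 (21): +10 → 2 left.
Ops tier1 at 18: only 2 left, fill 2.
Total = 26×8 + 24×6 + 21×10 + 18×2 = 598.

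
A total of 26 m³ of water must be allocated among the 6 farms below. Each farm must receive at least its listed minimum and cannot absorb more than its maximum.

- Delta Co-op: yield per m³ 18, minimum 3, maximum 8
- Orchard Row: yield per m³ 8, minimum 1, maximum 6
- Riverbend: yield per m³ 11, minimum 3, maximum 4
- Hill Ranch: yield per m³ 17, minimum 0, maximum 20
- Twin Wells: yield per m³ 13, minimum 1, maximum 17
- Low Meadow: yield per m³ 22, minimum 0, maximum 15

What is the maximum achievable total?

492

Meeting every minimum uses 3+1+3+0+1+0 = 8 m³, leaving 18.
Rank by yield per m³: Low Meadow 22 > Delta Co-op 18 > Hill Ranch 17 > Twin Wells 13 > Riverbend 11 > Orchard Row 8.
Give Low Meadow 15 more to hit its cap of 15 — 3 left.
Delta Co-op has room for 5 more but only 3 remain, so it gets 6.
Total = 18×6 + 8×1 + 11×3 + 13×1 + 22×15 = 492.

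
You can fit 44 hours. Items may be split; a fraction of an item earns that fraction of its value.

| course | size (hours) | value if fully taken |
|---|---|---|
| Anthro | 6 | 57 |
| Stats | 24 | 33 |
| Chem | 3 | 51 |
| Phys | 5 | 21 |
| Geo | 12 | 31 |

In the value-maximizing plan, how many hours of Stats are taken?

Sort by value density: Chem 51/3≈17, Anthro 57/6≈9.5, Phys 21/5≈4.2, Geo 31/12≈2.58, Stats 33/24≈1.38.
Chem: take in full, 3 hours for value 51 — 41 left.
Take all of Anthro (6 hours, value 57) — 35 hours left.
Phys: take in full, 5 hours for value 21 — 30 left.
Geo: take in full, 12 hours for value 31 — 18 left.
Only 18 hours remain; take 18/24 of Stats for value 33×18/24 = 24.75.

18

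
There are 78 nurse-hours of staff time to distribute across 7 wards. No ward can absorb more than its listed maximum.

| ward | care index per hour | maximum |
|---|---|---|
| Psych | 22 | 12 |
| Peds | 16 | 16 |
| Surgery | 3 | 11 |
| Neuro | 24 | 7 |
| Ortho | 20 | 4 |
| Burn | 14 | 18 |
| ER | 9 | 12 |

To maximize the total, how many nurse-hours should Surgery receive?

9

Order the wards by care index per hour: Neuro 24 > Psych 22 > Ortho 20 > Peds 16 > Burn 14 > ER 9 > Surgery 3.
Neuro takes 7 to reach its cap of 7 ; 71 left.
Psych takes 12 to reach its cap of 12 ; 59 left.
Ortho takes 4 to reach its cap of 4 ; 55 left.
Peds takes 16 to reach its cap of 16 ; 39 left.
Burn takes 18 to reach its cap of 18 ; 21 left.
Give ER 12 to hit its cap of 12 ; 9 left.
Only 9 left; Surgery takes them to reach 9.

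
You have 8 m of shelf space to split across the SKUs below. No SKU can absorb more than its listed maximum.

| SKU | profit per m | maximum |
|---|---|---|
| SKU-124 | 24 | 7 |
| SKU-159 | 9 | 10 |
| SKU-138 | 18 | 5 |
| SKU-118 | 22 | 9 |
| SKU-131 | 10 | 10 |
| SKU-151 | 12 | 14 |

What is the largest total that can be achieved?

190

Rank by profit per m: SKU-124 24 > SKU-118 22 > SKU-138 18 > SKU-151 12 > SKU-131 10 > SKU-159 9.
SKU-124: +7 to 7 (cap) ; 1 left.
Only 1 left; SKU-118 takes them to reach 1.
Total = 24×7 + 22×1 = 190.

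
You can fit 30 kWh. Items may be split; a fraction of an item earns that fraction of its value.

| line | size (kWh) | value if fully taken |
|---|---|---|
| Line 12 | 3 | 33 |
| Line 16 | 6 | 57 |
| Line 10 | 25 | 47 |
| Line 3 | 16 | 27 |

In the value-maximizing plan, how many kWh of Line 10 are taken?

Rank by value-to-size ratio: Line 12 33/3≈11, Line 16 57/6≈9.5, Line 10 47/25≈1.88, Line 3 27/16≈1.69.
All 3 kWh of Line 12 fit (value 33) ; 27 remain.
Line 16: take in full, 6 kWh for value 57 ; 21 left.
Only 21 kWh remain; take 21/25 of Line 10 for value 47×21/25 = 39.48.

21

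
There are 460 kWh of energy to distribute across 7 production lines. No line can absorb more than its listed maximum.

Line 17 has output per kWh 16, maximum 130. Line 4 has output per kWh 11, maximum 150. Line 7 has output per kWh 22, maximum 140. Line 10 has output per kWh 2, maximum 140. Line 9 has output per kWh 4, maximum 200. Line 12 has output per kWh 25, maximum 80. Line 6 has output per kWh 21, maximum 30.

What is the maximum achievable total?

Highest output per kWh first: Line 12 25 > Line 7 22 > Line 6 21 > Line 17 16 > Line 4 11 > Line 9 4 > Line 10 2.
Give Line 12 80 to hit its cap of 80 → 380 left.
Line 7: +140 to 140 (cap) → 240 left.
Line 6: +30 to 30 (cap) → 210 left.
Give Line 17 130 to hit its cap of 130 → 80 left.
Line 4 has room for 150 but only 80 remain, so it gets 80.
Total = 16×130 + 11×80 + 22×140 + 25×80 + 21×30 = 8670.

8670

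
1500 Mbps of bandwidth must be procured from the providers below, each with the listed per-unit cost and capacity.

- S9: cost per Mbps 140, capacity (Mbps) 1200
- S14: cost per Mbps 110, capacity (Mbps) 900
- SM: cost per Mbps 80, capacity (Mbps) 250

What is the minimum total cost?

Fill from the cheapest provider first.
Take 250 from SM at 80 → need 1250 more.
S14 (110): use full 900 → 350 Mbps to go.
S9 (140): take the remaining 350 → done.
Cost = 250×80 + 900×110 + 350×140 = 168000.

168000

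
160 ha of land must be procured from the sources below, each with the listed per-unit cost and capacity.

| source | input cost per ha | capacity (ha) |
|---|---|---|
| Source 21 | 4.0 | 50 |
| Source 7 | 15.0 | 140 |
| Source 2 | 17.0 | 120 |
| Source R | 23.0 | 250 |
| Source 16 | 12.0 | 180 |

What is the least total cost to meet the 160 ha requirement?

Use sources in increasing cost order.
Source 21 (4.0): use full 50 → 110 ha to go.
Source 16 at 12.0: take 110 of its 180 → requirement met.
Source 7, Source 2, Source R: unused.
Cost = 50×4.0 + 110×12.0 = 1520.

1520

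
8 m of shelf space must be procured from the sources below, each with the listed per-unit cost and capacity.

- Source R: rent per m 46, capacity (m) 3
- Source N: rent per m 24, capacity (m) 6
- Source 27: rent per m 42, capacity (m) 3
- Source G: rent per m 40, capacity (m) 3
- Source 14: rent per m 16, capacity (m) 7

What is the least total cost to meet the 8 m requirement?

136

Cheapest first:
Take 7 from Source 14 at 16 ; need 1 more.
Source N at 24: take 1 of its 6 ; requirement met.
Source G, Source 27, Source R: unused.
Cost = 7×16 + 1×24 = 136.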